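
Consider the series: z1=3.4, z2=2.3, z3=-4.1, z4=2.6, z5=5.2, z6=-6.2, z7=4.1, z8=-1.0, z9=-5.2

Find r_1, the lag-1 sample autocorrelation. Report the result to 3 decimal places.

-0.370

Mean z̄ = (3.4 + 2.3 − 4.1 + 2.6 + 5.2 − 6.2 + 4.1 − 1.0 − 5.2)/9 = 0.1222
Numerator Σ_{t=1}^{8}(z_t−z̄)(z_{t+1}−z̄) = -55.6794
Denominator Σ(z_t−z̄)² = 150.6156
r_1 = -55.6794 / 150.6156 = -0.370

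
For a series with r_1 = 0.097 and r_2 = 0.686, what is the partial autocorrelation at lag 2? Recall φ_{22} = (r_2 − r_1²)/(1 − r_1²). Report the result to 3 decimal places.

0.683

φ_{22} = (r_2 − r_1²) / (1 − r_1²)
r_1² = (0.097)² = 0.009409
Numerator = 0.686 − 0.0094 = 0.6766; denominator = 1 − 0.0094 = 0.9906
φ_{22} = 0.6766 / 0.9906 = 0.683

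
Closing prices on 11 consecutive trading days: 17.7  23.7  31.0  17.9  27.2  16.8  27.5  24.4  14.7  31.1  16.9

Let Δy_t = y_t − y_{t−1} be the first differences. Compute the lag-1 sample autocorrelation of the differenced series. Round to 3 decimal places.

-0.678

First differences Δy: 6.0, 7.3, -13.1, 9.3, -10.4, 10.7, -3.1, -9.7, 16.4, -14.2
Mean of differences = -0.0800
Numerator Σ(Δy_t−Δȳ)(Δy_{t+1}−Δȳ) = -776.1344
Denominator Σ(Δy_t−Δȳ)² = 1144.2760
r_1(Δy) = -776.1344 / 1144.2760 = -0.678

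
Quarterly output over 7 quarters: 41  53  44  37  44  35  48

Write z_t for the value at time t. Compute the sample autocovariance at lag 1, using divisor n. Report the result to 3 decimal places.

Mean z̄ = (41 + 53 + 44 + 37 + 44 + 35 + 48)/7 = 43.1429
Σ_{t=1}^{6}(z_t−z̄)(z_{t+1}−z̄) = -69.7347
γ_1 = -69.7347 / 7 = -9.962

-9.962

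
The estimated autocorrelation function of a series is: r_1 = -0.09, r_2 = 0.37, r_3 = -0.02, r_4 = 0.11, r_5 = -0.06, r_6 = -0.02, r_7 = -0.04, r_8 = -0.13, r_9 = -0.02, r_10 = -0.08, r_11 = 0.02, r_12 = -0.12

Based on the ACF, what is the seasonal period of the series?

2

The largest autocorrelation is r_2 = 0.37; the remaining lags stay at or below 0.11.
The dominant spike at lag 2 indicates a seasonal period of 2.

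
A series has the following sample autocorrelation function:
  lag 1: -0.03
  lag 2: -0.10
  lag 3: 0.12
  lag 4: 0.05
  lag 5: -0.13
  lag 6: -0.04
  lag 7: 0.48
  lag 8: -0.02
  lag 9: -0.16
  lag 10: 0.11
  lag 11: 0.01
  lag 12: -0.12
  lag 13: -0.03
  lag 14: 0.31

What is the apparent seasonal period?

The largest autocorrelation is r_7 = 0.48, with a weaker echo at lag 14 (0.31); the remaining lags stay at or below 0.12.
The dominant spike at lag 7 indicates a seasonal period of 7.

7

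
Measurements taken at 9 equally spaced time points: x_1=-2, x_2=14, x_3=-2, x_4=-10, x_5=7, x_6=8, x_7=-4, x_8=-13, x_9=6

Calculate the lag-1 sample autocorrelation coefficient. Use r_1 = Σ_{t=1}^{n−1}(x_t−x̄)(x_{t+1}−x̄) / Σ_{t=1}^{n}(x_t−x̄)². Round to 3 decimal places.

-0.170

Mean x̄ = (-2 + 14 − 2 − 10 + 7 + 8 − 4 − 13 + 6)/9 = 0.4444
Numerator Σ_{t=1}^{8}(x_t−x̄)(x_{t+1}−x̄) = -108.1975
Denominator Σ(x_t−x̄)² = 636.2222
r_1 = -108.1975 / 636.2222 = -0.170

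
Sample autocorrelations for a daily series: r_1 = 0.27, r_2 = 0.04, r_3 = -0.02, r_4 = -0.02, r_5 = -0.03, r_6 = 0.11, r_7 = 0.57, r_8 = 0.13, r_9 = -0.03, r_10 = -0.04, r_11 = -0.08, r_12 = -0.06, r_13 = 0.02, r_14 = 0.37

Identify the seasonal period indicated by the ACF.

The largest autocorrelation is r_7 = 0.57, with a weaker echo at lag 14 (0.37); the remaining lags stay at or below 0.27. The elevated value at lag 1 (0.27), dropping to 0.04 at lag 2, reflects decaying short-term dependence rather than seasonality.
The dominant spike at lag 7 indicates a seasonal period of 7.

7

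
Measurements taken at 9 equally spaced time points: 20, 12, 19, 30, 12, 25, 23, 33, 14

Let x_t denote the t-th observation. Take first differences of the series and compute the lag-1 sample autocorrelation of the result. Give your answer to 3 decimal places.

-0.532

First differences Δx: -8, 7, 11, -18, 13, -2, 10, -19
Mean of differences = -0.7500
Numerator Σ(Δx_t−Δx̄)(Δx_{t+1}−Δx̄) = -631.8125
Denominator Σ(Δx_t−Δx̄)² = 1187.5000
r_1(Δx) = -631.8125 / 1187.5000 = -0.532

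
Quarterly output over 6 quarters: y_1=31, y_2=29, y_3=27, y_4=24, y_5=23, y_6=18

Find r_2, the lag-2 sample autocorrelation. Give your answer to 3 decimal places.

Mean ȳ = (31 + 29 + 27 + 24 + 23 + 18)/6 = 25.3333
Deviations from mean: 5.6667, 3.6667, 1.6667, -1.3333, -2.3333, -7.3333
Σ(y_t−ȳ)(y_{t+2}−ȳ) = (9.4444) + (-4.8889) + (-3.8889) + (9.7778) = 10.4444
Denominator Σ(y_t−ȳ)² = 109.3333
r_2 = 10.4444 / 109.3333 = 0.096

0.096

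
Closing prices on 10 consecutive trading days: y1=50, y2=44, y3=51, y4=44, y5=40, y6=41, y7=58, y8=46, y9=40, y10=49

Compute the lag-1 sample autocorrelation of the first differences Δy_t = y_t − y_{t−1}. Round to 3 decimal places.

First differences Δy: -6, 7, -7, -4, 1, 17, -12, -6, 9
Mean of differences = -0.1111
Numerator Σ(Δy_t−Δȳ)(Δy_{t+1}−Δȳ) = -236.4568
Denominator Σ(Δy_t−Δȳ)² = 700.8889
r_1(Δy) = -236.4568 / 700.8889 = -0.337

-0.337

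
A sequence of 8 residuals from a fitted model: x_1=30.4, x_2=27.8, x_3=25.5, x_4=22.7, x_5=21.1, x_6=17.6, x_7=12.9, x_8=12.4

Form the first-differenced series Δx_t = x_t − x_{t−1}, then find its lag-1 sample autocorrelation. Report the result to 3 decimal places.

First differences Δx: -2.6, -2.3, -2.8, -1.6, -3.5, -4.7, -0.5
Mean of differences = -2.5714
Numerator Σ(Δx_t−Δx̄)(Δx_{t+1}−Δx̄) = -3.6265
Denominator Σ(Δx_t−Δx̄)² = 10.7543
r_1(Δx) = -3.6265 / 10.7543 = -0.337

-0.337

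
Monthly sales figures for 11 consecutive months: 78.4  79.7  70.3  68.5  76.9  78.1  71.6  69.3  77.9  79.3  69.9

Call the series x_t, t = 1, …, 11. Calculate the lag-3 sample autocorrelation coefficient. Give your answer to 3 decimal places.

0.007

Mean x̄ = (78.4 + 79.7 + 70.3 + 68.5 + 76.9 + 78.1 + 71.6 + 69.3 + 77.9 + 79.3 + 69.9)/11 = 74.5364
Numerator Σ_{t=1}^{8}(x_t−x̄)(x_{t+3}−x̄) = 1.4106
Denominator Σ(x_t−x̄)² = 205.8055
r_3 = 1.4106 / 205.8055 = 0.007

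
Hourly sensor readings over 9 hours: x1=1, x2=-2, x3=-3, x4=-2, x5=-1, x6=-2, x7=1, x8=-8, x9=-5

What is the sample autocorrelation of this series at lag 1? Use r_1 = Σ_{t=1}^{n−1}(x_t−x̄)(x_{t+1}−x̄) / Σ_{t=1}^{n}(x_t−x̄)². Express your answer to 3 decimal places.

-0.017

Mean x̄ = (1 − 2 − 3 − 2 − 1 − 2 + 1 − 8 − 5)/9 = -2.3333
Numerator Σ_{t=1}^{8}(x_t−x̄)(x_{t+1}−x̄) = -1.1111
Denominator Σ(x_t−x̄)² = 64.0000
r_1 = -1.1111 / 64.0000 = -0.017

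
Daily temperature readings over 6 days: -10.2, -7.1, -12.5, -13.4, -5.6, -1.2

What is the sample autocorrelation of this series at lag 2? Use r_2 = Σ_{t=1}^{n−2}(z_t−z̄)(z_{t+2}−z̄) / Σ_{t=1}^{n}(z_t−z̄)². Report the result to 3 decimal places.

-0.432

Mean z̄ = (-10.2 − 7.1 − 12.5 − 13.4 − 5.6 − 1.2)/6 = -8.3333
Deviations from mean: -1.8667, 1.2333, -4.1667, -5.0667, 2.7333, 7.1333
Σ(z_t−z̄)(z_{t+2}−z̄) = (7.7778) + (-6.2489) + (-11.3889) + (-36.1422) = -46.0022
Denominator Σ(z_t−z̄)² = 106.3933
r_2 = -46.0022 / 106.3933 = -0.432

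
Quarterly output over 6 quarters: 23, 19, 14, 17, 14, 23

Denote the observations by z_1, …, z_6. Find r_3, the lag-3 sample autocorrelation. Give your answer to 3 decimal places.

-0.352

Mean z̄ = (23 + 19 + 14 + 17 + 14 + 23)/6 = 18.3333
Deviations from mean: 4.6667, 0.6667, -4.3333, -1.3333, -4.3333, 4.6667
Σ(z_t−z̄)(z_{t+3}−z̄) = (-6.2222) + (-2.8889) + (-20.2222) = -29.3333
Denominator Σ(z_t−z̄)² = 83.3333
r_3 = -29.3333 / 83.3333 = -0.352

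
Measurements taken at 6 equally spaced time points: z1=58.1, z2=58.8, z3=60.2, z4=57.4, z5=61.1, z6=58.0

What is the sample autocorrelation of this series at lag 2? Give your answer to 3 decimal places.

Mean z̄ = (58.1 + 58.8 + 60.2 + 57.4 + 61.1 + 58.0)/6 = 58.9333
Σ(z_t−z̄)(z_{t+2}−z̄) = (-1.0556) + (0.2044) + (2.7444) + (1.4311) = 3.3244
Denominator Σ(z_t−z̄)² = 10.2333
r_2 = 3.3244 / 10.2333 = 0.325

0.325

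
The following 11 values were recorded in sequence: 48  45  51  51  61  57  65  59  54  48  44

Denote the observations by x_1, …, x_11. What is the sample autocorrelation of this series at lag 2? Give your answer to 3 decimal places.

0.205

Mean x̄ = (48 + 45 + 51 + 51 + 61 + 57 + 65 + 59 + 54 + 48 + 44)/11 = 53.0000
Numerator Σ_{t=1}^{9}(x_t−x̄)(x_{t+2}−x̄) = 95.0000
Denominator Σ(x_t−x̄)² = 464.0000
r_2 = 95.0000 / 464.0000 = 0.205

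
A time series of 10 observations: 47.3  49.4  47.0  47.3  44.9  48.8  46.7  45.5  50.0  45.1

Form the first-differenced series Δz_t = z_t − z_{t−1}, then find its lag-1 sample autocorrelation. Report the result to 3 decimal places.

First differences Δz: 2.1, -2.4, 0.3, -2.4, 3.9, -2.1, -1.2, 4.5, -4.9
Mean of differences = -0.2444
Numerator Σ(Δz_t−Δz̄)(Δz_{t+1}−Δz̄) = -48.8731
Denominator Σ(Δz_t−Δz̄)² = 80.8022
r_1(Δz) = -48.8731 / 80.8022 = -0.605

-0.605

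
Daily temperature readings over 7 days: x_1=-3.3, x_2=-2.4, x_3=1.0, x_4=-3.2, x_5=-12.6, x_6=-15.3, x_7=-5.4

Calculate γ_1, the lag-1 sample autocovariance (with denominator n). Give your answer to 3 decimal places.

13.159

Mean x̄ = (-3.3 − 2.4 + 1.0 − 3.2 − 12.6 − 15.3 − 5.4)/7 = -5.8857
Deviations: 2.5857, 3.4857, 6.8857, 2.6857, -6.7143, -9.4143, 0.4857
Σ_{t=1}^{6}(x_t−x̄)(x_{t+1}−x̄) = 92.1127
γ_1 = 92.1127 / 7 = 13.159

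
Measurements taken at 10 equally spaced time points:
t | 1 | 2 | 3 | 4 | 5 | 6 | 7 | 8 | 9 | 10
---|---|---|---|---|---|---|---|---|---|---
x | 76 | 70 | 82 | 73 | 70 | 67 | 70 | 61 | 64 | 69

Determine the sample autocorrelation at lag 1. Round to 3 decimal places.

Mean x̄ = (76 + 70 + 82 + 73 + 70 + 67 + 70 + 61 + 64 + 69)/10 = 70.2000
Numerator Σ_{t=1}^{9}(x_t−x̄)(x_{t+1}−x̄) = 96.5600
Denominator Σ(x_t−x̄)² = 315.6000
r_1 = 96.5600 / 315.6000 = 0.306

0.306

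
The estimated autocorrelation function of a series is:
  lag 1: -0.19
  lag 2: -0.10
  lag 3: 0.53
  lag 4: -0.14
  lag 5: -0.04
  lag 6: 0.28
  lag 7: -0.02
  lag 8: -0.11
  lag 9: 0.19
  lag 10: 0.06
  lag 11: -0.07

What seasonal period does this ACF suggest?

The largest autocorrelation is r_3 = 0.53, with weaker echoes at lags 6 (0.28) and 9 (0.19); the remaining lags stay at or below 0.06.
The dominant spike at lag 3 indicates a seasonal period of 3.

3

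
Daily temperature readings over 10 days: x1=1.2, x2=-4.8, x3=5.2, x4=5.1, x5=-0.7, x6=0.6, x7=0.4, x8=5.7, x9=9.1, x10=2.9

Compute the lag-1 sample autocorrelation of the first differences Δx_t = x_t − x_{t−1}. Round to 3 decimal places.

First differences Δx: -6.0, 10.0, -0.1, -5.8, 1.3, -0.2, 5.3, 3.4, -6.2
Mean of differences = 0.1889
Numerator Σ(Δx_t−Δx̄)(Δx_{t+1}−Δx̄) = -75.0012
Denominator Σ(Δx_t−Δx̄)² = 249.1489
r_1(Δx) = -75.0012 / 249.1489 = -0.301

-0.301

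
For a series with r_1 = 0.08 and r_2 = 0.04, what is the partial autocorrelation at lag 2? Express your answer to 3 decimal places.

φ_{22} = (r_2 − r_1²) / (1 − r_1²)
r_1² = (0.08)² = 0.0064
Numerator = 0.04 − 0.0064 = 0.0336; denominator = 1 − 0.0064 = 0.9936
φ_{22} = 0.0336 / 0.9936 = 0.034

0.034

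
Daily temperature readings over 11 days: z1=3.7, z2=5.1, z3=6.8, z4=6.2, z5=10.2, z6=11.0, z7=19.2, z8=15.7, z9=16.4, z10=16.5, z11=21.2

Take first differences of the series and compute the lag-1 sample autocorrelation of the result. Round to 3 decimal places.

-0.481

First differences Δz: 1.4, 1.7, -0.6, 4.0, 0.8, 8.2, -3.5, 0.7, 0.1, 4.7
Mean of differences = 1.7500
Numerator Σ(Δz_t−Δz̄)(Δz_{t+1}−Δz̄) = -44.9025
Denominator Σ(Δz_t−Δz̄)² = 93.3050
r_1(Δz) = -44.9025 / 93.3050 = -0.481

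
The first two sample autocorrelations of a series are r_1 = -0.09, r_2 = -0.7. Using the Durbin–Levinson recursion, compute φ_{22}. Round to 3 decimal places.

-0.714

φ_{22} = (r_2 − r_1²) / (1 − r_1²)
r_1² = (-0.09)² = 0.0081
Numerator = -0.7 − 0.0081 = -0.7081; denominator = 1 − 0.0081 = 0.9919
φ_{22} = -0.7081 / 0.9919 = -0.714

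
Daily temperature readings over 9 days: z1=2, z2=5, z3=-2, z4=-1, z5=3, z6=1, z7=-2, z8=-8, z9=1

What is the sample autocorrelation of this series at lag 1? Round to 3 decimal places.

Mean z̄ = (2 + 5 − 2 − 1 + 3 + 1 − 2 − 8 + 1)/9 = -0.1111
Numerator Σ_{t=1}^{8}(z_t−z̄)(z_{t+1}−z̄) = 7.5432
Denominator Σ(z_t−z̄)² = 112.8889
r_1 = 7.5432 / 112.8889 = 0.067

0.067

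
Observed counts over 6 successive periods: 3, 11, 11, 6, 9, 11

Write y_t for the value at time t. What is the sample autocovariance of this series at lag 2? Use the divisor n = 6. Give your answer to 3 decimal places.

Mean ȳ = (3 + 11 + 11 + 6 + 9 + 11)/6 = 8.5000
Σ_{t=1}^{4}(y_t−ȳ)(y_{t+2}−ȳ) = -25.0000
γ_2 = -25.0000 / 6 = -4.167

-4.167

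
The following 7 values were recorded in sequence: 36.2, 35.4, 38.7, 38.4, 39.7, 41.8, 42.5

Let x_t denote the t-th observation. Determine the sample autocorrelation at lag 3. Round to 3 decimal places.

-0.091

Mean x̄ = (36.2 + 35.4 + 38.7 + 38.4 + 39.7 + 41.8 + 42.5)/7 = 38.9571
Deviations from mean: -2.7571, -3.5571, -0.2571, -0.5571, 0.7429, 2.8429, 3.5429
Σ(x_t−x̄)(x_{t+3}−x̄) = (1.5361) + (-2.6424) + (-0.7310) + (-1.9739) = -3.8112
Denominator Σ(x_t−x̄)² = 41.8171
r_3 = -3.8112 / 41.8171 = -0.091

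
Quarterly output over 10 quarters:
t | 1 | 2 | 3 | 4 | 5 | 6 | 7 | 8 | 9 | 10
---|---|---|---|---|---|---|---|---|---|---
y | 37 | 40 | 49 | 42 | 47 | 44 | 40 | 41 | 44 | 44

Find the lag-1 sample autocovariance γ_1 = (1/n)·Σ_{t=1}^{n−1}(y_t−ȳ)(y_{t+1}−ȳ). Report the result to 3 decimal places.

-0.344

Mean ȳ = (37 + 40 + 49 + 42 + 47 + 44 + 40 + 41 + 44 + 44)/10 = 42.8000
Σ_{t=1}^{9}(y_t−ȳ)(y_{t+1}−ȳ) = -3.4400
γ_1 = -3.4400 / 10 = -0.344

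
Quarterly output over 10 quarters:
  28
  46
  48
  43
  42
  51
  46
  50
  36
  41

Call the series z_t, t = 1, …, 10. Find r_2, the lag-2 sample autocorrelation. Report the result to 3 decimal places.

Mean z̄ = (28 + 46 + 48 + 43 + 42 + 51 + 46 + 50 + 36 + 41)/10 = 43.1000
Numerator Σ_{t=1}^{8}(z_t−z̄)(z_{t+2}−z̄) = -64.2200
Denominator Σ(z_t−z̄)² = 434.9000
r_2 = -64.2200 / 434.9000 = -0.148

-0.148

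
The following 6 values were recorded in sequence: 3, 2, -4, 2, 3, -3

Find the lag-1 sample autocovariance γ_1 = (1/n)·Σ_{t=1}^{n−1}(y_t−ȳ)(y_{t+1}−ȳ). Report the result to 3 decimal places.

-2.458

Mean ȳ = (3 + 2 − 4 + 2 + 3 − 3)/6 = 0.5000
Σ_{t=1}^{5}(y_t−ȳ)(y_{t+1}−ȳ) = -14.7500
γ_1 = -14.7500 / 6 = -2.458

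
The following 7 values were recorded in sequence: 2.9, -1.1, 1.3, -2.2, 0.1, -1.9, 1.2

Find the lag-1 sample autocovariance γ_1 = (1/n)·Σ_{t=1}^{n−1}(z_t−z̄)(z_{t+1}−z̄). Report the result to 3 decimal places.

Mean z̄ = (2.9 − 1.1 + 1.3 − 2.2 + 0.1 − 1.9 + 1.2)/7 = 0.0429
Σ_{t=1}^{6}(z_t−z̄)(z_{t+1}−z̄) = -10.0090
γ_1 = -10.0090 / 7 = -1.430

-1.430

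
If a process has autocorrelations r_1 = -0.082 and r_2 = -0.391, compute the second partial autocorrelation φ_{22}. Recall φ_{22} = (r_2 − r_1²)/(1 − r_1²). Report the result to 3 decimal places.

φ_{22} = (r_2 − r_1²) / (1 − r_1²)
r_1² = (-0.082)² = 0.006724
Numerator = -0.391 − 0.0067 = -0.3977; denominator = 1 − 0.0067 = 0.9933
φ_{22} = -0.3977 / 0.9933 = -0.400

-0.400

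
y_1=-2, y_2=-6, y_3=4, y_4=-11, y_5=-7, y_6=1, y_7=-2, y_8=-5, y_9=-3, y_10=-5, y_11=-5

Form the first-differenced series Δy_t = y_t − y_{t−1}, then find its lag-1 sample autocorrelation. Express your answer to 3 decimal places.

-0.544

First differences Δy: -4, 10, -15, 4, 8, -3, -3, 2, -2, 0
Mean of differences = -0.3000
Numerator Σ(Δy_t−Δȳ)(Δy_{t+1}−Δȳ) = -242.7900
Denominator Σ(Δy_t−Δȳ)² = 446.1000
r_1(Δy) = -242.7900 / 446.1000 = -0.544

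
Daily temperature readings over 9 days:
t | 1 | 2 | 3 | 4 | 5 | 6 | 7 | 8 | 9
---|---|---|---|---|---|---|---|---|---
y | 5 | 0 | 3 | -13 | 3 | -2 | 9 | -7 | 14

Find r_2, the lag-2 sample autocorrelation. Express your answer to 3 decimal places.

Mean ȳ = (5 + 0 + 3 − 13 + 3 − 2 + 9 − 7 + 14)/9 = 1.3333
Σ(y_t−ȳ)(y_{t+2}−ȳ) = (6.1111) + (19.1111) + (2.7778) + (47.7778) + (12.7778) + (27.7778) + (97.1111) = 213.4444
Denominator Σ(y_t−ȳ)² = 526.0000
r_2 = 213.4444 / 526.0000 = 0.406

0.406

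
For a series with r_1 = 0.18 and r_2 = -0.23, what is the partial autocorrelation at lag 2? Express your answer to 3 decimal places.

-0.271

φ_{22} = (r_2 − r_1²) / (1 − r_1²)
r_1² = (0.18)² = 0.0324
Numerator = -0.23 − 0.0324 = -0.2624; denominator = 1 − 0.0324 = 0.9676
φ_{22} = -0.2624 / 0.9676 = -0.271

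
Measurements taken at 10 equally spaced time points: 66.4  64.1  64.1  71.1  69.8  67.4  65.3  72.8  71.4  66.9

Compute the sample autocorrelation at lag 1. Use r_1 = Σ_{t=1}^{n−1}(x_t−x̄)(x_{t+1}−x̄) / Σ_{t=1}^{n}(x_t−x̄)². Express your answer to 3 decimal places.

Mean x̄ = (66.4 + 64.1 + 64.1 + 71.1 + 69.8 + 67.4 + 65.3 + 72.8 + 71.4 + 66.9)/10 = 67.9300
Numerator Σ_{t=1}^{9}(x_t−x̄)(x_{t+1}−x̄) = 15.2351
Denominator Σ(x_t−x̄)² = 89.2410
r_1 = 15.2351 / 89.2410 = 0.171

0.171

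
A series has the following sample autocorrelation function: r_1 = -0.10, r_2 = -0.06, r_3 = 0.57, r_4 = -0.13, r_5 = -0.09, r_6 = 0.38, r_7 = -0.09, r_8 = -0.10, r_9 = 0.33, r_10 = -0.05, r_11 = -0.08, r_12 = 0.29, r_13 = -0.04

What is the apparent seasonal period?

3

The largest autocorrelation is r_3 = 0.57, with weaker echoes at lags 6 (0.38), 9 (0.33) and 12 (0.29); the remaining lags stay at or below -0.04.
The dominant spike at lag 3 indicates a seasonal period of 3.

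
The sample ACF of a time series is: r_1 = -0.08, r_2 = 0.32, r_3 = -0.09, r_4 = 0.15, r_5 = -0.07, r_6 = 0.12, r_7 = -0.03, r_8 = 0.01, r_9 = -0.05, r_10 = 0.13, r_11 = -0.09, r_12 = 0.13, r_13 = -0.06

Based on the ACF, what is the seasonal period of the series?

2

The largest autocorrelation is r_2 = 0.32, with a weaker echo at lag 4 (0.15); the remaining lags stay at or below 0.13.
The dominant spike at lag 2 indicates a seasonal period of 2.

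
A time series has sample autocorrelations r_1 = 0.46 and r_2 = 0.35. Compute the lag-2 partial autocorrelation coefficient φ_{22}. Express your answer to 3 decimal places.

φ_{22} = (r_2 − r_1²) / (1 − r_1²)
r_1² = (0.46)² = 0.2116
Numerator = 0.35 − 0.2116 = 0.1384; denominator = 1 − 0.2116 = 0.7884
φ_{22} = 0.1384 / 0.7884 = 0.176

0.176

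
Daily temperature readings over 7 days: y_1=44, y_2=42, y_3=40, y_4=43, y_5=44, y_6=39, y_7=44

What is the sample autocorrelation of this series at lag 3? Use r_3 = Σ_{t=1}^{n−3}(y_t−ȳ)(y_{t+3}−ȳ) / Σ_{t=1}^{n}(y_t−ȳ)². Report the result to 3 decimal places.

Mean ȳ = (44 + 42 + 40 + 43 + 44 + 39 + 44)/7 = 42.2857
Deviations from mean: 1.7143, -0.2857, -2.2857, 0.7143, 1.7143, -3.2857, 1.7143
Numerator Σ_{t=1}^{4}(y_t−ȳ)(y_{t+3}−ȳ) = 9.4694
Denominator Σ(y_t−ȳ)² = 25.4286
r_3 = 9.4694 / 25.4286 = 0.372

0.372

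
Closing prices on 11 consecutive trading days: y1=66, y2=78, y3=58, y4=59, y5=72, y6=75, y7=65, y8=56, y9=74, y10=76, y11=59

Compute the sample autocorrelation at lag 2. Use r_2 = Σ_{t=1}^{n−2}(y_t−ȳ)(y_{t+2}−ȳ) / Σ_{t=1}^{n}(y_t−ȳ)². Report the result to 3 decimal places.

Mean ȳ = (66 + 78 + 58 + 59 + 72 + 75 + 65 + 56 + 74 + 76 + 59)/11 = 67.0909
Numerator Σ_{t=1}^{9}(y_t−ȳ)(y_{t+2}−ȳ) = -454.1074
Denominator Σ(y_t−ȳ)² = 674.9091
r_2 = -454.1074 / 674.9091 = -0.673

-0.673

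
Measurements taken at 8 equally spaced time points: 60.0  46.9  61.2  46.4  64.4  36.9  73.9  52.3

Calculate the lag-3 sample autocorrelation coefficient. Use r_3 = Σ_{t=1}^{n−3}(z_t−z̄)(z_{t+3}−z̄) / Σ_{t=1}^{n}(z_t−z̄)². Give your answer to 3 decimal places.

Mean z̄ = (60.0 + 46.9 + 61.2 + 46.4 + 64.4 + 36.9 + 73.9 + 52.3)/8 = 55.2500
Numerator Σ_{t=1}^{5}(z_t−z̄)(z_{t+3}−z̄) = -419.6675
Denominator Σ(z_t−z̄)² = 982.9800
r_3 = -419.6675 / 982.9800 = -0.427

-0.427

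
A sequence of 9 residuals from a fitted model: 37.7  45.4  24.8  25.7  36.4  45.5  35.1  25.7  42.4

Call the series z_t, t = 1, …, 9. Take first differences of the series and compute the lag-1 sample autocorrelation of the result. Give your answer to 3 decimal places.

First differences Δz: 7.7, -20.6, 0.9, 10.7, 9.1, -10.4, -9.4, 16.7
Mean of differences = 0.5875
Numerator Σ(Δz_t−Δz̄)(Δz_{t+1}−Δz̄) = -212.7914
Denominator Σ(Δz_t−Δz̄)² = 1154.4088
r_1(Δz) = -212.7914 / 1154.4088 = -0.184

-0.184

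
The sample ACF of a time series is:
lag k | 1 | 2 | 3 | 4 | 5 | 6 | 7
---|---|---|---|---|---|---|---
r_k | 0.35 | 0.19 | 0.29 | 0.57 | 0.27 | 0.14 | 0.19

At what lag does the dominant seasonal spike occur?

4

The largest autocorrelation is r_4 = 0.57; the remaining lags stay at or below 0.35. The elevated value at lag 1 (0.35), dropping to 0.19 at lag 2, reflects decaying short-term dependence rather than seasonality.
The dominant spike at lag 4 indicates a seasonal period of 4.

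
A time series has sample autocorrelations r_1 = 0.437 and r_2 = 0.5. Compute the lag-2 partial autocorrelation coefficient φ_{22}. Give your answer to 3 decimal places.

0.382

φ_{22} = (r_2 − r_1²) / (1 − r_1²)
r_1² = (0.437)² = 0.190969
Numerator = 0.5 − 0.1910 = 0.3090; denominator = 1 − 0.1910 = 0.8090
φ_{22} = 0.3090 / 0.8090 = 0.382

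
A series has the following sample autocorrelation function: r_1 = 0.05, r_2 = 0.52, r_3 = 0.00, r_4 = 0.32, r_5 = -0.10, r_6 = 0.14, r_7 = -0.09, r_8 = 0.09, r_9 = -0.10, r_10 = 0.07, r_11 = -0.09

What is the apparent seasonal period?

2

The largest autocorrelation is r_2 = 0.52, with a weaker echo at lag 4 (0.32); the remaining lags stay at or below 0.14.
The dominant spike at lag 2 indicates a seasonal period of 2.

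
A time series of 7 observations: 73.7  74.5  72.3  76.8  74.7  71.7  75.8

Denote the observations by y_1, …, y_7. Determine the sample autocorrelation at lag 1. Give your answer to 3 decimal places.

Mean ȳ = (73.7 + 74.5 + 72.3 + 76.8 + 74.7 + 71.7 + 75.8)/7 = 74.2143
Numerator Σ_{t=1}^{6}(y_t−ȳ)(y_{t+1}−ȳ) = -9.5959
Denominator Σ(y_t−ȳ)² = 19.7686
r_1 = -9.5959 / 19.7686 = -0.485

-0.485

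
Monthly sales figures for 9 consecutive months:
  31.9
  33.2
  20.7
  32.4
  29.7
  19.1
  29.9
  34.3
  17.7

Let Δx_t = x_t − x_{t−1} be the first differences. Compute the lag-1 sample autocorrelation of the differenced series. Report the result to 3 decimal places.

-0.383

First differences Δx: 1.3, -12.5, 11.7, -2.7, -10.6, 10.8, 4.4, -16.6
Mean of differences = -1.7750
Numerator Σ(Δx_t−Δx̄)(Δx_{t+1}−Δx̄) = -306.6681
Denominator Σ(Δx_t−Δx̄)² = 800.8350
r_1(Δx) = -306.6681 / 800.8350 = -0.383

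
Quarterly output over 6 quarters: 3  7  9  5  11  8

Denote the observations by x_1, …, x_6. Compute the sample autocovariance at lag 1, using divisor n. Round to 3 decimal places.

Mean x̄ = (3 + 7 + 9 + 5 + 11 + 8)/6 = 7.1667
Σ_{t=1}^{5}(x_t−x̄)(x_{t+1}−x̄) = -8.6944
γ_1 = -8.6944 / 6 = -1.449

-1.449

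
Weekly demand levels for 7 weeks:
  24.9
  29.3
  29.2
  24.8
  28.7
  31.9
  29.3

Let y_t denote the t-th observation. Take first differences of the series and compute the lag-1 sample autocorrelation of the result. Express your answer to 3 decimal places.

-0.228

First differences Δy: 4.4, -0.1, -4.4, 3.9, 3.2, -2.6
Mean of differences = 0.7333
Numerator Σ(Δy_t−Δȳ)(Δy_{t+1}−Δȳ) = -15.4444
Denominator Σ(Δy_t−Δȳ)² = 67.7133
r_1(Δy) = -15.4444 / 67.7133 = -0.228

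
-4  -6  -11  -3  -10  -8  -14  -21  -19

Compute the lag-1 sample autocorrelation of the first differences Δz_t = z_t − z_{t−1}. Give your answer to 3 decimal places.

-0.559

First differences Δz: -2, -5, 8, -7, 2, -6, -7, 2
Mean of differences = -1.8750
Numerator Σ(Δz_t−Δz̄)(Δz_{t+1}−Δz̄) = -115.6406
Denominator Σ(Δz_t−Δz̄)² = 206.8750
r_1(Δz) = -115.6406 / 206.8750 = -0.559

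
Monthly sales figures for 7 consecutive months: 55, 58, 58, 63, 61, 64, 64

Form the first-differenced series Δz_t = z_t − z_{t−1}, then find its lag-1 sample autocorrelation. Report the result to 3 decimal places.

First differences Δz: 3, 0, 5, -2, 3, 0
Mean of differences = 1.5000
Numerator Σ(Δz_t−Δz̄)(Δz_{t+1}−Δz̄) = -27.2500
Denominator Σ(Δz_t−Δz̄)² = 33.5000
r_1(Δz) = -27.2500 / 33.5000 = -0.813

-0.813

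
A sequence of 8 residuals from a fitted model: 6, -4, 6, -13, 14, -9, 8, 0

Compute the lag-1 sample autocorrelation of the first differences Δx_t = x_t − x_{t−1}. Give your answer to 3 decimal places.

-0.896

First differences Δx: -10, 10, -19, 27, -23, 17, -8
Mean of differences = -0.8571
Numerator Σ(Δx_t−Δx̄)(Δx_{t+1}−Δx̄) = -1941.4490
Denominator Σ(Δx_t−Δx̄)² = 2166.8571
r_1(Δx) = -1941.4490 / 2166.8571 = -0.896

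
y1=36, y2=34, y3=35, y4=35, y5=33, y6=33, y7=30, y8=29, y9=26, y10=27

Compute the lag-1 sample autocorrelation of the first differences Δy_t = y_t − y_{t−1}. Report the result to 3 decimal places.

-0.400

First differences Δy: -2, 1, 0, -2, 0, -3, -1, -3, 1
Mean of differences = -1.0000
Numerator Σ(Δy_t−Δȳ)(Δy_{t+1}−Δȳ) = -8.0000
Denominator Σ(Δy_t−Δȳ)² = 20.0000
r_1(Δy) = -8.0000 / 20.0000 = -0.400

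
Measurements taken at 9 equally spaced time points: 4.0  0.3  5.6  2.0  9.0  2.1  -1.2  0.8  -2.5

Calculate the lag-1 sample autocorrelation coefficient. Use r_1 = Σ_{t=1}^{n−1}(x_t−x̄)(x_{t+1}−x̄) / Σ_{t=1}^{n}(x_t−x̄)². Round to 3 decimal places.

-0.010

Mean x̄ = (4.0 + 0.3 + 5.6 + 2.0 + 9.0 + 2.1 − 1.2 + 0.8 − 2.5)/9 = 2.2333
Numerator Σ_{t=1}^{8}(x_t−x̄)(x_{t+1}−x̄) = -1.0278
Denominator Σ(x_t−x̄)² = 100.3000
r_1 = -1.0278 / 100.3000 = -0.010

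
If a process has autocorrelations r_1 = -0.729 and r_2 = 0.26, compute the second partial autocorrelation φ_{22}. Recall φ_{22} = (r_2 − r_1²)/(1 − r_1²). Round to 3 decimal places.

φ_{22} = (r_2 − r_1²) / (1 − r_1²)
r_1² = (-0.729)² = 0.531441
Numerator = 0.26 − 0.5314 = -0.2714; denominator = 1 − 0.5314 = 0.4686
φ_{22} = -0.2714 / 0.4686 = -0.579

-0.579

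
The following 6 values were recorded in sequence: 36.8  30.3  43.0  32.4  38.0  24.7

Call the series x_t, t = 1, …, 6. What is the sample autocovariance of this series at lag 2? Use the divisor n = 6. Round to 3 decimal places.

Mean x̄ = (36.8 + 30.3 + 43.0 + 32.4 + 38.0 + 24.7)/6 = 34.2000
Deviations: 2.6000, -3.9000, 8.8000, -1.8000, 3.8000, -9.5000
Σ_{t=1}^{4}(x_t−x̄)(x_{t+2}−x̄) = 80.4400
γ_2 = 80.4400 / 6 = 13.407

13.407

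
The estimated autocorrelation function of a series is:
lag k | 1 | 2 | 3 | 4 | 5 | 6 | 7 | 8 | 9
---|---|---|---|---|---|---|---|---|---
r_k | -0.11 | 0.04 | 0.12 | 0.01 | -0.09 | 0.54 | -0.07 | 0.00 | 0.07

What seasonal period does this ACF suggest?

The largest autocorrelation is r_6 = 0.54; the remaining lags stay at or below 0.12.
The dominant spike at lag 6 indicates a seasonal period of 6.

6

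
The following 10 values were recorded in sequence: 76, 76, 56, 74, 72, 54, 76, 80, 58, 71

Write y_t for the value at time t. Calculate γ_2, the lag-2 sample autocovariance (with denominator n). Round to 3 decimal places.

Mean ȳ = (76 + 76 + 56 + 74 + 72 + 54 + 76 + 80 + 58 + 71)/10 = 69.3000
Σ_{t=1}^{8}(y_t−ȳ)(y_{t+2}−ȳ) = -368.5800
γ_2 = -368.5800 / 10 = -36.858

-36.858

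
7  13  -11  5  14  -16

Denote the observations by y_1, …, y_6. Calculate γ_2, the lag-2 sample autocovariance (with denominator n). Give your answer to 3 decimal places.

Mean ȳ = (7 + 13 − 11 + 5 + 14 − 16)/6 = 2.0000
Σ_{t=1}^{4}(y_t−ȳ)(y_{t+2}−ȳ) = -242.0000
γ_2 = -242.0000 / 6 = -40.333

-40.333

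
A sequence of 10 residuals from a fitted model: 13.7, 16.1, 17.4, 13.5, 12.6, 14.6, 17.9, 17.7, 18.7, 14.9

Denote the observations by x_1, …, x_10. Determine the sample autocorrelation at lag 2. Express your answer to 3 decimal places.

-0.271

Mean x̄ = (13.7 + 16.1 + 17.4 + 13.5 + 12.6 + 14.6 + 17.9 + 17.7 + 18.7 + 14.9)/10 = 15.7100
Numerator Σ_{t=1}^{8}(x_t−x̄)(x_{t+2}−x̄) = -11.1452
Denominator Σ(x_t−x̄)² = 41.1890
r_2 = -11.1452 / 41.1890 = -0.271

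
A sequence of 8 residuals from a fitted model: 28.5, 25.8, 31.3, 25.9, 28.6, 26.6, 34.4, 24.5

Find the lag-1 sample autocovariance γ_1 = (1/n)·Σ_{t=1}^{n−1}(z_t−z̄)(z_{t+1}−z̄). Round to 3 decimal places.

-6.214

Mean z̄ = (28.5 + 25.8 + 31.3 + 25.9 + 28.6 + 26.6 + 34.4 + 24.5)/8 = 28.2000
Deviations: 0.3000, -2.4000, 3.1000, -2.3000, 0.4000, -1.6000, 6.2000, -3.7000
Σ_{t=1}^{7}(z_t−z̄)(z_{t+1}−z̄) = -49.7100
γ_1 = -49.7100 / 8 = -6.214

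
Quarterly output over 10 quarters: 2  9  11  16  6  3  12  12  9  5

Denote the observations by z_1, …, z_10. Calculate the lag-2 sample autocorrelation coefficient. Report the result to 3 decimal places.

Mean z̄ = (2 + 9 + 11 + 16 + 6 + 3 + 12 + 12 + 9 + 5)/10 = 8.5000
Numerator Σ_{t=1}^{8}(z_t−z̄)(z_{t+2}−z̄) = -98.5000
Denominator Σ(z_t−z̄)² = 178.5000
r_2 = -98.5000 / 178.5000 = -0.552

-0.552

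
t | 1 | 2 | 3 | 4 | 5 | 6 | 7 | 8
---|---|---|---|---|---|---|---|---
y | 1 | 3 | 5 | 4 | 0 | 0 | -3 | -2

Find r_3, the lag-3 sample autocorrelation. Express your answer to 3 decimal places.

Mean ȳ = (1 + 3 + 5 + 4 + 0 + 0 − 3 − 2)/8 = 1.0000
Deviations from mean: 0.0000, 2.0000, 4.0000, 3.0000, -1.0000, -1.0000, -4.0000, -3.0000
Σ(y_t−ȳ)(y_{t+3}−ȳ) = (0.0000) + (-2.0000) + (-4.0000) + (-12.0000) + (3.0000) = -15.0000
Denominator Σ(y_t−ȳ)² = 56.0000
r_3 = -15.0000 / 56.0000 = -0.268

-0.268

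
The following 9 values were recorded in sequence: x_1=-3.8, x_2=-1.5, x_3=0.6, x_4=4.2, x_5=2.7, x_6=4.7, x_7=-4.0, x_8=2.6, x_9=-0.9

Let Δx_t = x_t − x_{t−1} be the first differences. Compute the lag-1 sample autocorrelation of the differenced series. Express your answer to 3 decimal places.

-0.600

First differences Δx: 2.3, 2.1, 3.6, -1.5, 2.0, -8.7, 6.6, -3.5
Mean of differences = 0.3625
Numerator Σ(Δx_t−Δx̄)(Δx_{t+1}−Δx̄) = -95.5477
Denominator Σ(Δx_t−Δx̄)² = 159.3588
r_1(Δx) = -95.5477 / 159.3588 = -0.600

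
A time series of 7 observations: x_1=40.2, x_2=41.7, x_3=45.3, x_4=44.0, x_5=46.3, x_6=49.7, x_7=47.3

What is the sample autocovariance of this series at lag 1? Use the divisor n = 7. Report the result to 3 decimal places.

Mean x̄ = (40.2 + 41.7 + 45.3 + 44.0 + 46.3 + 49.7 + 47.3)/7 = 44.9286
Σ_{t=1}^{6}(x_t−x̄)(x_{t+1}−x̄) = 30.3078
γ_1 = 30.3078 / 7 = 4.330

4.330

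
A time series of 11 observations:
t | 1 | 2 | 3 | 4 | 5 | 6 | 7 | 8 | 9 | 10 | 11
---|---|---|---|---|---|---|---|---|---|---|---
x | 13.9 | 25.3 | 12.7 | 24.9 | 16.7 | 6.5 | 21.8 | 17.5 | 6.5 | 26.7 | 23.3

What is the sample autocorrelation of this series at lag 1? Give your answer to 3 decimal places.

-0.365

Mean x̄ = (13.9 + 25.3 + 12.7 + 24.9 + 16.7 + 6.5 + 21.8 + 17.5 + 6.5 + 26.7 + 23.3)/11 = 17.8000
Numerator Σ_{t=1}^{10}(x_t−x̄)(x_{t+1}−x̄) = -193.7200
Denominator Σ(x_t−x̄)² = 530.0200
r_1 = -193.7200 / 530.0200 = -0.365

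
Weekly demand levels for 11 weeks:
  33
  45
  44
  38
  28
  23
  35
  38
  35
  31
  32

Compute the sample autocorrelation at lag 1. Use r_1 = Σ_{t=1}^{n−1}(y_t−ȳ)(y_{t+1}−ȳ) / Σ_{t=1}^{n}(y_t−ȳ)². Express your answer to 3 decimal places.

Mean ȳ = (33 + 45 + 44 + 38 + 28 + 23 + 35 + 38 + 35 + 31 + 32)/11 = 34.7273
Numerator Σ_{t=1}^{10}(y_t−ȳ)(y_{t+1}−ȳ) = 172.4711
Denominator Σ(y_t−ȳ)² = 420.1818
r_1 = 172.4711 / 420.1818 = 0.410

0.410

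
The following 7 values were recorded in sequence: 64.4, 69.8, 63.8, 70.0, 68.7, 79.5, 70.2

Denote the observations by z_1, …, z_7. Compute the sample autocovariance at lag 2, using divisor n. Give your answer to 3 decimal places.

5.448

Mean z̄ = (64.4 + 69.8 + 63.8 + 70.0 + 68.7 + 79.5 + 70.2)/7 = 69.4857
Σ_{t=1}^{5}(z_t−z̄)(z_{t+2}−z̄) = 38.1339
γ_2 = 38.1339 / 7 = 5.448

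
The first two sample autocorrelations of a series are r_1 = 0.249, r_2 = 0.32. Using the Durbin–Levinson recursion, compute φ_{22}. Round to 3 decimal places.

0.275

φ_{22} = (r_2 − r_1²) / (1 − r_1²)
r_1² = (0.249)² = 0.062001
Numerator = 0.32 − 0.0620 = 0.2580; denominator = 1 − 0.0620 = 0.9380
φ_{22} = 0.2580 / 0.9380 = 0.275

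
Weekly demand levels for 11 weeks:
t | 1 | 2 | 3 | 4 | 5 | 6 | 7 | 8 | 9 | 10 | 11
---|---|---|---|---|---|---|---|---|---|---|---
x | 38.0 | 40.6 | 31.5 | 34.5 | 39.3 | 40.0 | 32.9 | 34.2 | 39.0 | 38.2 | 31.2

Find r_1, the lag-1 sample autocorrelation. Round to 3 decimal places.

-0.119

Mean x̄ = (38.0 + 40.6 + 31.5 + 34.5 + 39.3 + 40.0 + 32.9 + 34.2 + 39.0 + 38.2 + 31.2)/11 = 36.3091
Numerator Σ_{t=1}^{10}(x_t−x̄)(x_{t+1}−x̄) = -14.6919
Denominator Σ(x_t−x̄)² = 123.2291
r_1 = -14.6919 / 123.2291 = -0.119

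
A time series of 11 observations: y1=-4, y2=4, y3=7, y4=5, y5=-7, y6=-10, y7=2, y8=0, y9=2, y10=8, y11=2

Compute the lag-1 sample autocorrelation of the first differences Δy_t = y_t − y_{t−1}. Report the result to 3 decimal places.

First differences Δy: 8, 3, -2, -12, -3, 12, -2, 2, 6, -6
Mean of differences = 0.6000
Numerator Σ(Δy_t−Δȳ)(Δy_{t+1}−Δȳ) = -12.7600
Denominator Σ(Δy_t−Δȳ)² = 450.4000
r_1(Δy) = -12.7600 / 450.4000 = -0.028

-0.028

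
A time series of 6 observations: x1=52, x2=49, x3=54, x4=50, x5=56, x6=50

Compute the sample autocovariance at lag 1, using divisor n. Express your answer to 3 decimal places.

Mean x̄ = (52 + 49 + 54 + 50 + 56 + 50)/6 = 51.8333
Σ_{t=1}^{5}(x_t−x̄)(x_{t+1}−x̄) = -25.8611
γ_1 = -25.8611 / 6 = -4.310

-4.310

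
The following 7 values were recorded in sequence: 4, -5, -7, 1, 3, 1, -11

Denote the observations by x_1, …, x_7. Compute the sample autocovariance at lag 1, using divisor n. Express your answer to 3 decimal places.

Mean x̄ = (4 − 5 − 7 + 1 + 3 + 1 − 11)/7 = -2.0000
Σ_{t=1}^{6}(x_t−x̄)(x_{t+1}−x̄) = -15.0000
γ_1 = -15.0000 / 7 = -2.143

-2.143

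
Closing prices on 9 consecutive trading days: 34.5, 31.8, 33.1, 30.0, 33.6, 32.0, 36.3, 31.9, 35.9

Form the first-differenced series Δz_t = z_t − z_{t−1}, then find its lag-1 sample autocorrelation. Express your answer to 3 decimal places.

-0.774

First differences Δz: -2.7, 1.3, -3.1, 3.6, -1.6, 4.3, -4.4, 4.0
Mean of differences = 0.1750
Numerator Σ(Δz_t−Δz̄)(Δz_{t+1}−Δz̄) = -67.9081
Denominator Σ(Δz_t−Δz̄)² = 87.7150
r_1(Δz) = -67.9081 / 87.7150 = -0.774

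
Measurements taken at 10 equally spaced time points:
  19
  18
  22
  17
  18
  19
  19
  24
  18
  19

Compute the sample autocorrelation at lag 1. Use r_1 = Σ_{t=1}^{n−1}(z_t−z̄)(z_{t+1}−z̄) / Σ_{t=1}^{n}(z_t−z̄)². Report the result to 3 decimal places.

-0.324

Mean z̄ = (19 + 18 + 22 + 17 + 18 + 19 + 19 + 24 + 18 + 19)/10 = 19.3000
Numerator Σ_{t=1}^{9}(z_t−z̄)(z_{t+1}−z̄) = -12.9900
Denominator Σ(z_t−z̄)² = 40.1000
r_1 = -12.9900 / 40.1000 = -0.324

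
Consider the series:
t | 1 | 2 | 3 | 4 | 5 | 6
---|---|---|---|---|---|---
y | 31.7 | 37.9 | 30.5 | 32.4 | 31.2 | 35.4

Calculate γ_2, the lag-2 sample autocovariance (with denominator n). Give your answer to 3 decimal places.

0.645

Mean ȳ = (31.7 + 37.9 + 30.5 + 32.4 + 31.2 + 35.4)/6 = 33.1833
Σ_{t=1}^{4}(y_t−ȳ)(y_{t+2}−ȳ) = 3.8711
γ_2 = 3.8711 / 6 = 0.645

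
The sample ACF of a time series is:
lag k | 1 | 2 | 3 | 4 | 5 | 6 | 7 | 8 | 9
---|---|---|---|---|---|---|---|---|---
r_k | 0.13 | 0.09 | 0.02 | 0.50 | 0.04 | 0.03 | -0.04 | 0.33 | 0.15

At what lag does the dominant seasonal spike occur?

The largest autocorrelation is r_4 = 0.50, with a weaker echo at lag 8 (0.33); the remaining lags stay at or below 0.15.
The dominant spike at lag 4 indicates a seasonal period of 4.

4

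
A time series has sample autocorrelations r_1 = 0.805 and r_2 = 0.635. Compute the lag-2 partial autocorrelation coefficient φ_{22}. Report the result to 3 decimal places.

φ_{22} = (r_2 − r_1²) / (1 − r_1²)
r_1² = (0.805)² = 0.648025
Numerator = 0.635 − 0.6480 = -0.0130; denominator = 1 − 0.6480 = 0.3520
φ_{22} = -0.0130 / 0.3520 = -0.037

-0.037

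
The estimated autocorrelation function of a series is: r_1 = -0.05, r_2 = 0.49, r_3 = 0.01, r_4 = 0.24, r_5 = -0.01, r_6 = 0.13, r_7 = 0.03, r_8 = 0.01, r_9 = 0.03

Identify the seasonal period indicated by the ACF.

2

The largest autocorrelation is r_2 = 0.49, with a weaker echo at lag 4 (0.24); the remaining lags stay at or below 0.13.
The dominant spike at lag 2 indicates a seasonal period of 2.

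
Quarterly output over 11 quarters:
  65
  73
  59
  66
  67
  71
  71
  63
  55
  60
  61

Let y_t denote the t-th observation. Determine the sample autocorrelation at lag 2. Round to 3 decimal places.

-0.029

Mean ȳ = (65 + 73 + 59 + 66 + 67 + 71 + 71 + 63 + 55 + 60 + 61)/11 = 64.6364
Numerator Σ_{t=1}^{9}(y_t−ȳ)(y_{t+2}−ȳ) = -9.3554
Denominator Σ(y_t−ȳ)² = 320.5455
r_2 = -9.3554 / 320.5455 = -0.029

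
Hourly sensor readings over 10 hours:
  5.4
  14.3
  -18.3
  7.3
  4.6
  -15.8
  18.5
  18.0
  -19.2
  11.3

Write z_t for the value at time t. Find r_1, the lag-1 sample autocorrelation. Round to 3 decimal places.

Mean z̄ = (5.4 + 14.3 − 18.3 + 7.3 + 4.6 − 15.8 + 18.5 + 18.0 − 19.2 + 11.3)/10 = 2.6100
Numerator Σ_{t=1}^{9}(z_t−z̄)(z_{t+1}−z̄) = -910.3661
Denominator Σ(z_t−z̄)² = 1987.0890
r_1 = -910.3661 / 1987.0890 = -0.458

-0.458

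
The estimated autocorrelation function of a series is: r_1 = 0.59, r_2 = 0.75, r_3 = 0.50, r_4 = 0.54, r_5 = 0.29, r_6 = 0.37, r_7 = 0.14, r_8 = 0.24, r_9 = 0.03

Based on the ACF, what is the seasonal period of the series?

2

The largest autocorrelation is r_2 = 0.75; the remaining lags stay at or below 0.59.
The dominant spike at lag 2 indicates a seasonal period of 2.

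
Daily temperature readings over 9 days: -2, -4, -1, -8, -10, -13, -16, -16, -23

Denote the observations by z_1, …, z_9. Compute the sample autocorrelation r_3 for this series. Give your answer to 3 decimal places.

Mean z̄ = (-2 − 4 − 1 − 8 − 10 − 13 − 16 − 16 − 23)/9 = -10.3333
Numerator Σ_{t=1}^{6}(z_t−z̄)(z_{t+3}−z̄) = 15.3333
Denominator Σ(z_t−z̄)² = 434.0000
r_3 = 15.3333 / 434.0000 = 0.035

0.035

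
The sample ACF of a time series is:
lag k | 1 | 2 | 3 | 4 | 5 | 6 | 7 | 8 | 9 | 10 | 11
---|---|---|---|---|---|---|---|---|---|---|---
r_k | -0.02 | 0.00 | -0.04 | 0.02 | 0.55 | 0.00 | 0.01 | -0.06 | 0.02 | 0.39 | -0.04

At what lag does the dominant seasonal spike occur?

5

The largest autocorrelation is r_5 = 0.55, with a weaker echo at lag 10 (0.39); the remaining lags stay at or below 0.02.
The dominant spike at lag 5 indicates a seasonal period of 5.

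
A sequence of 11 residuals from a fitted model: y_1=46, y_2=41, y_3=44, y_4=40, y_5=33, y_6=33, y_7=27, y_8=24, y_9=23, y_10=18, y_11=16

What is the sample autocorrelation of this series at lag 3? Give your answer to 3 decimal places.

0.245

Mean ȳ = (46 + 41 + 44 + 40 + 33 + 33 + 27 + 24 + 23 + 18 + 16)/11 = 31.3636
Numerator Σ_{t=1}^{8}(y_t−ȳ)(y_{t+3}−ȳ) = 270.8760
Denominator Σ(y_t−ȳ)² = 1104.5455
r_3 = 270.8760 / 1104.5455 = 0.245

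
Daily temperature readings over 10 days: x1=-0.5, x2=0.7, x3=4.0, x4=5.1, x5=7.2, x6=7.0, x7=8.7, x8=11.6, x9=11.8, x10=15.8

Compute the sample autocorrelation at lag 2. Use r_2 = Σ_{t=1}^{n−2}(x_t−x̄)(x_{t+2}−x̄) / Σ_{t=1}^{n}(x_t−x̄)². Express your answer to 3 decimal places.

0.355

Mean x̄ = (-0.5 + 0.7 + 4.0 + 5.1 + 7.2 + 7.0 + 8.7 + 11.6 + 11.8 + 15.8)/10 = 7.1400
Numerator Σ_{t=1}^{8}(x_t−x̄)(x_{t+2}−x̄) = 82.5868
Denominator Σ(x_t−x̄)² = 232.9240
r_2 = 82.5868 / 232.9240 = 0.355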